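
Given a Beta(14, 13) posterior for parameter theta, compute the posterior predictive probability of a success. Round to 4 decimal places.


For a Beta-Bernoulli model, the predictive probability is the mean:
P(success) = 14/(14+13) = 14/27 = 0.5185

0.5185


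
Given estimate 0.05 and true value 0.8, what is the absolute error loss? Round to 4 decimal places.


Absolute error = |estimate - true|
= |-0.75| = 0.75

0.75


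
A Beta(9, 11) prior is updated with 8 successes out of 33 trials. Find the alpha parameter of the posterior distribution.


In the Beta-Binomial conjugate update:
alpha_post = alpha_prior + successes
= 9 + 8
= 17

17


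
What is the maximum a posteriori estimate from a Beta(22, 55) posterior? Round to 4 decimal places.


The MAP estimate equals the mode of the distribution.
Mode of Beta(a,b) = (a-1)/(a+b-2)
= 21/75
= 0.28

0.28


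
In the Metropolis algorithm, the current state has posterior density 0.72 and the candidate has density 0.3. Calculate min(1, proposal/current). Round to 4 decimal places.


Ratio = 0.3/0.72 = 0.4167
Acceptance probability = min(1, 0.4167)
= 0.4167

0.4167


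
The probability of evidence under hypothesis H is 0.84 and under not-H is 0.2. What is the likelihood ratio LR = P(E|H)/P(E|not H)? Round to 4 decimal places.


LR = 0.84 / 0.2
= 4.2

4.2


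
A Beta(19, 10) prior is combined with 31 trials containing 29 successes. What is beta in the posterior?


In conjugate updating:
beta_posterior = beta_prior + (n - k)
= 10 + (31 - 29)
= 10 + 2 = 12

12


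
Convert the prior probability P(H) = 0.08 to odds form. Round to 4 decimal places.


P(not H) = 1 - 0.08 = 0.92
Odds = 0.08 / 0.92 = 0.087

0.087


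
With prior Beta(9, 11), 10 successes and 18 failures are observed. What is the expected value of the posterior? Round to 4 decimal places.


Posterior = Beta(19, 29)
E[theta] = alpha/(alpha+beta)
= 19/48 = 0.3958

0.3958


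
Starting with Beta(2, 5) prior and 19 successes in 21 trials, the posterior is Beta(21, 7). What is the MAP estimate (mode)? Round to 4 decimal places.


The mode of Beta(a, b) when a > 1 and b > 1 is (a-1)/(a+b-2)
= (21 - 1) / (21 + 7 - 2)
= 20 / 26
= 0.7692

0.7692


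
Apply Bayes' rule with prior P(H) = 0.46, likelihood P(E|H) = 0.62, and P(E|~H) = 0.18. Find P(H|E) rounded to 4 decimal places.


Step 1: Compute marginal P(E) = P(E|H)P(H) + P(E|~H)P(~H)
= 0.62*0.46 + 0.18*0.54 = 0.3824
Step 2: P(H|E) = P(E|H)P(H)/P(E) = 0.2852/0.3824
= 0.7458

0.7458


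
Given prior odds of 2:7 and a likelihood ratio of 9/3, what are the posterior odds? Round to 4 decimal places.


Posterior odds = prior odds * LR
Prior odds = 2/7 = 0.2857
LR = 9/3 = 3.0
Posterior odds = 0.2857 * 3.0 = 0.8571

0.8571


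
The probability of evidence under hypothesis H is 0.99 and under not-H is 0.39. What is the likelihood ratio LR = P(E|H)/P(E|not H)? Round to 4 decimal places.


LR = 0.99 / 0.39
= 2.5385

2.5385


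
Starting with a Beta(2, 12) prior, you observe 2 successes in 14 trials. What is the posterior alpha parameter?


For a Beta-Binomial conjugate model:
Posterior alpha = prior alpha + number of successes
= 2 + 2 = 4

4


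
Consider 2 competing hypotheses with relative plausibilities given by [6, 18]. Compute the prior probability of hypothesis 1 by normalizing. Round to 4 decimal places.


Sum of weights = 6 + 18 = 24
Normalized prior for H1 = 6 / 24
= 0.25

0.25


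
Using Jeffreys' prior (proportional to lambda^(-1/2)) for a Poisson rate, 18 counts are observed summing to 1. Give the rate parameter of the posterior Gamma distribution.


Conjugate update: Gamma(prior_shape + S, prior_rate + n).
Prior shape = 0.5, prior rate = 0.
Posterior rate = 0 + n = 18

18.0


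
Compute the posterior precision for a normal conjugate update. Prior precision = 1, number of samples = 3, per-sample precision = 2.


tau_post = tau_0 + n * tau
= 1 + 3 * 2 = 7

7


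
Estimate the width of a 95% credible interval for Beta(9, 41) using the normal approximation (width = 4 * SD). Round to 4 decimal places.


For Beta(a,b): Var = ab/((a+b)^2(a+b+1))
Var = 0.0029, SD = 0.0538
Approximate 95% CI width = 4 * 0.0538 = 0.2152

0.2152


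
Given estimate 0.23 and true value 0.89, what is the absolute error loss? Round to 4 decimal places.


Absolute error = |estimate - true|
= |-0.66| = 0.66

0.66


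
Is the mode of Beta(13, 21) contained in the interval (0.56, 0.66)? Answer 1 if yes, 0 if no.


Mode = (a-1)/(a+b-2) = 12/32 = 0.375
Interval: (0.56, 0.66)
Contains mode? 0

0


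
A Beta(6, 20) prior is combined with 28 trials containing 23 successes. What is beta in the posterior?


In conjugate updating:
beta_posterior = beta_prior + (n - k)
= 20 + (28 - 23)
= 20 + 5 = 25

25


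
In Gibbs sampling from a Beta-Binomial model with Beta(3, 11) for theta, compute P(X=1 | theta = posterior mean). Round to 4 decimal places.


Posterior mean = alpha/(alpha+beta) = 3/14 = 0.2143
P(X=1|theta=mean) = theta = 0.2143

0.2143


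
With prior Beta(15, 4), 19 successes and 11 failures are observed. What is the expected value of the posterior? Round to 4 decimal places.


Posterior = Beta(34, 15)
E[theta] = alpha/(alpha+beta)
= 34/49 = 0.6939

0.6939


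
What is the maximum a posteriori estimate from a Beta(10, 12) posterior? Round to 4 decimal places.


The MAP estimate equals the mode of the distribution.
Mode of Beta(a,b) = (a-1)/(a+b-2)
= 9/20
= 0.45

0.45


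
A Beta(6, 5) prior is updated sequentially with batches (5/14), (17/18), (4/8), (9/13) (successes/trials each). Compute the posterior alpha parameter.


Sequential conjugate updating is equivalent to a single batch update.
Total successes across all batches = 35
alpha_posterior = alpha_prior + total_successes = 6 + 35
= 41

41


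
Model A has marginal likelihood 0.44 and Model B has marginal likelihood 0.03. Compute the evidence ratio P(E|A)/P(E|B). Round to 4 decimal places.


Evidence ratio = P(E|A) / P(E|B)
= 0.44 / 0.03
= 14.6667

14.6667


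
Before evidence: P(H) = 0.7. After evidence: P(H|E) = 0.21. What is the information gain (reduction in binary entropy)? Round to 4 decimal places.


Prior entropy = 0.8813
Posterior entropy = 0.7415
Information gain = 0.8813 - 0.7415 = 0.1398

0.1398


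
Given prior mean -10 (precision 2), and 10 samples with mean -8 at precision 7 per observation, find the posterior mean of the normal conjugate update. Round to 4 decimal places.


The posterior mean is a precision-weighted average of prior and data.
Post. prec. = 2 + 70 = 72
Post. mean = (-20 + -560)/72 = -580/72 = -8.0556

-8.0556


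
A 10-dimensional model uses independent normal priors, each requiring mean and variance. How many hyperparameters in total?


Per parameter: 2 (mean and variance).
Total = 10 * 2 = 20

20


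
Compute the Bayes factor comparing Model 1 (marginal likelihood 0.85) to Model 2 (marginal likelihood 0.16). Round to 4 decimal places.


BF12 = marginal likelihood of M1 / marginal likelihood of M2
= 0.85/0.16
= 5.3125

5.3125


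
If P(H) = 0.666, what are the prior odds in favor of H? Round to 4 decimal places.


Prior odds = P(H) / (1 - P(H))
= 0.666 / 0.334
= 1.994

1.994


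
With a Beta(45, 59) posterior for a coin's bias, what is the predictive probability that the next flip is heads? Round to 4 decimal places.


The predictive probability equals the posterior mean.
P(next = heads) = alpha / (alpha + beta)
= 45 / 104 = 0.4327

0.4327


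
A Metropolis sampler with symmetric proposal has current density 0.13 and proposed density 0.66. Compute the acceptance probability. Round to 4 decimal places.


For symmetric proposals, acceptance = min(1, pi(x*)/pi(x))
= min(1, 0.66/0.13)
= min(1, 5.0769) = 1.0

1.0


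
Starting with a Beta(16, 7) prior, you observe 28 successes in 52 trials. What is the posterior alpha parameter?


For a Beta-Binomial conjugate model:
Posterior alpha = prior alpha + number of successes
= 16 + 28 = 44

44


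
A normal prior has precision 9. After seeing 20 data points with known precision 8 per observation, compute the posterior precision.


In the conjugate normal model, precisions add:
tau_posterior = tau_prior + n * tau_data
= 9 + 20*8 = 169

169


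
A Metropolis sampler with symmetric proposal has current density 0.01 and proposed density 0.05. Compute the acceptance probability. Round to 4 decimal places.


For symmetric proposals, acceptance = min(1, pi(x*)/pi(x))
= min(1, 0.05/0.01)
= min(1, 5.0) = 1.0

1.0


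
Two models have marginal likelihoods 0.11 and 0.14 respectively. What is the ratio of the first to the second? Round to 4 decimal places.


Evidence ratio = 0.11 / 0.14
= 0.7857

0.7857


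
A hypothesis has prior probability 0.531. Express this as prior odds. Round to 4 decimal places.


Odds = P(H) / P(not H) = 0.531 / 0.469
= 1.1322

1.1322


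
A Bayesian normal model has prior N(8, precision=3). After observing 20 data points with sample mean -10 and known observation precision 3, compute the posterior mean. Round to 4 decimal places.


Posterior mean = (prior_precision * prior_mean + n * data_precision * data_mean) / (prior_precision + n * data_precision)
Numerator = 3*8 + 20*3*-10 = -576
Denominator = 3 + 20*3 = 63
Posterior mean = -9.1429

-9.1429


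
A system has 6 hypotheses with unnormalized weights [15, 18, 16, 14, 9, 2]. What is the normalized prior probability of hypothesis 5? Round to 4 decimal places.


The normalized prior is the weight divided by the total.
Total weight = 74
P(H5) = 9 / 74 = 0.1216

0.1216


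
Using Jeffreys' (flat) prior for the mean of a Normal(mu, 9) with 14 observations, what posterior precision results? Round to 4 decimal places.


Flat prior means prior precision is 0.
Posterior precision = n / sigma^2 = 14/9 = 1.5556

1.5556


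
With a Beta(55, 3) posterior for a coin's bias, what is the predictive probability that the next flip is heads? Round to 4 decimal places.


The predictive probability equals the posterior mean.
P(next = heads) = alpha / (alpha + beta)
= 55 / 58 = 0.9483

0.9483


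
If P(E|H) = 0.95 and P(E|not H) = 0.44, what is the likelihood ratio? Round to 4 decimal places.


Likelihood ratio = P(E|H) / P(E|not H)
= 0.95 / 0.44
= 2.1591

2.1591


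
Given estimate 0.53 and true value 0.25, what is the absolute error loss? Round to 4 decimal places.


Absolute error = |estimate - true|
= |0.28| = 0.28

0.28


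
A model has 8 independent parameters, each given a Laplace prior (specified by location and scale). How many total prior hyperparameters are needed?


Each Laplace prior needs 2 hyperparameters (location and scale).
Total = 2 * 8 = 16

16


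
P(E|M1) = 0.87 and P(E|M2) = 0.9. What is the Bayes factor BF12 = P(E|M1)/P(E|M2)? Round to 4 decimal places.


Bayes factor BF12 = P(E|M1) / P(E|M2)
= 0.87 / 0.9
= 0.9667

0.9667


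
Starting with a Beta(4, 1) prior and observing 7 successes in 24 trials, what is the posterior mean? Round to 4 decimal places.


Posterior parameters: alpha = 4 + 7 = 11
beta = 1 + 17 = 18
Posterior mean = alpha / (alpha + beta) = 11 / 29
= 0.3793

0.3793


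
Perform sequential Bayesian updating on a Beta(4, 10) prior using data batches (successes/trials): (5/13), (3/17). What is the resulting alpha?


Accumulate successes: 8
Posterior alpha = prior alpha + sum of successes
= 4 + 8 = 12

12


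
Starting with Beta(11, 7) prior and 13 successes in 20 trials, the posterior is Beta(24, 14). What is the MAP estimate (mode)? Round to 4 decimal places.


The mode of Beta(a, b) when a > 1 and b > 1 is (a-1)/(a+b-2)
= (24 - 1) / (24 + 14 - 2)
= 23 / 36
= 0.6389

0.6389


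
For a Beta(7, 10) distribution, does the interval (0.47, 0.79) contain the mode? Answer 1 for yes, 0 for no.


Mode of Beta(a,b) = (a-1)/(a+b-2)
= (7-1)/(7+10-2) = 0.4
Check: 0.47 <= 0.4 <= 0.79?
Result: 0

0


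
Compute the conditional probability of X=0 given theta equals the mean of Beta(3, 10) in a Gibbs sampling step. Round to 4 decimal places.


Mean of Beta(3, 10) = 0.2308
P(X=0 | theta=0.2308) = 0.7692

0.7692


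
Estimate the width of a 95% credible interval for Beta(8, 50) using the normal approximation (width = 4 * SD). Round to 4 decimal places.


For Beta(a,b): Var = ab/((a+b)^2(a+b+1))
Var = 0.002, SD = 0.0449
Approximate 95% CI width = 4 * 0.0449 = 0.1796

0.1796


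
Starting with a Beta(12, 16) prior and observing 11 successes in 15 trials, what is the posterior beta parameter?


Posterior beta = prior beta + failures
Failures = 15 - 11 = 4
beta_post = 16 + 4 = 20

20


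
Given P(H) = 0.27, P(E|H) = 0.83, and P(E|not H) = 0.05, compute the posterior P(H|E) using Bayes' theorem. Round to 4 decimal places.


By Bayes' theorem: P(H|E) = P(E|H)*P(H) / P(E)
P(E) = P(E|H)*P(H) + P(E|not H)*P(not H)
P(E) = 0.83*0.27 + 0.05*0.73 = 0.2606
P(H|E) = 0.83*0.27 / 0.2606 = 0.8599

0.8599


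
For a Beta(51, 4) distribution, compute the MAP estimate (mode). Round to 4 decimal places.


MAP = mode = (a-1)/(a+b-2)
= (51-1)/(51+4-2)
= 50/53 = 0.9434

0.9434


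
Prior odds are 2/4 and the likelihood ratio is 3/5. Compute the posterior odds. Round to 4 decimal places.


Posterior odds = prior odds * likelihood ratio
= (2/4) * (3/5)
= 6 / 20
= 0.3

0.3


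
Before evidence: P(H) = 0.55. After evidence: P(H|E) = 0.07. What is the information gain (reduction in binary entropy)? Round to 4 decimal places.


Prior entropy = 0.9928
Posterior entropy = 0.3659
Information gain = 0.9928 - 0.3659 = 0.6269

0.6269


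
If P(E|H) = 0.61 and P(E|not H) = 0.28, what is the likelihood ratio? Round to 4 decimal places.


Likelihood ratio = P(E|H) / P(E|not H)
= 0.61 / 0.28
= 2.1786

2.1786


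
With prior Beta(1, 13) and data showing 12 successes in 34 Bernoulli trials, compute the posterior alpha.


Conjugate update: alpha_posterior = alpha_prior + k
= 1 + 12 = 13

13


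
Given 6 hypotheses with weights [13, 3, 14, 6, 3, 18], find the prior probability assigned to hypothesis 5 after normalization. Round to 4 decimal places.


To normalize, divide each weight by the sum of all weights.
Sum = 57
Prior(H5) = 3/57 = 0.0526

0.0526


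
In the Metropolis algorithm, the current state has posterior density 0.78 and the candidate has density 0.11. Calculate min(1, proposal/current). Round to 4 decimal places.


Ratio = 0.11/0.78 = 0.141
Acceptance probability = min(1, 0.141)
= 0.141

0.141


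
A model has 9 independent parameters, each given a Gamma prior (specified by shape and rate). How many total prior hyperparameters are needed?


Each Gamma prior needs 2 hyperparameters (shape and rate).
Total = 2 * 9 = 18

18


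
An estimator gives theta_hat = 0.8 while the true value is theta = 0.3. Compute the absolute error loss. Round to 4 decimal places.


The absolute error loss is |theta_hat - theta|
= |0.8 - 0.3|
= 0.5

0.5


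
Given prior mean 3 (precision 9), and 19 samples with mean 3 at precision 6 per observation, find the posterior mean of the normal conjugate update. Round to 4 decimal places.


The posterior mean is a precision-weighted average of prior and data.
Post. prec. = 9 + 114 = 123
Post. mean = (27 + 342)/123 = 369/123 = 3.0

3.0


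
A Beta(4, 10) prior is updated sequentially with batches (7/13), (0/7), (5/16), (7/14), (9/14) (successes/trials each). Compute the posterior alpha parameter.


Sequential conjugate updating is equivalent to a single batch update.
Total successes across all batches = 28
alpha_posterior = alpha_prior + total_successes = 4 + 28
= 32

32


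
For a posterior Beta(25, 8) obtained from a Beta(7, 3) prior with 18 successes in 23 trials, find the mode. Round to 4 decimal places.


Mode = (alpha - 1) / (alpha + beta - 2)
= 24 / 31
= 0.7742

0.7742


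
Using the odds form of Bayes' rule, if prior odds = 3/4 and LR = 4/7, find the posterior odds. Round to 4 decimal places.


Bayes' rule in odds form: posterior odds = prior odds * LR
= (3 * 4) / (4 * 7)
= 12/28 = 0.4286

0.4286


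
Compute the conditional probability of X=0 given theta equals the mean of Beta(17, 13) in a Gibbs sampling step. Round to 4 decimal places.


Mean of Beta(17, 13) = 0.5667
P(X=0 | theta=0.5667) = 0.4333

0.4333


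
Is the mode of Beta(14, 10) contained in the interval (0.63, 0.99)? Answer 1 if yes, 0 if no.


Mode = (a-1)/(a+b-2) = 13/22 = 0.5909
Interval: (0.63, 0.99)
Contains mode? 0

0


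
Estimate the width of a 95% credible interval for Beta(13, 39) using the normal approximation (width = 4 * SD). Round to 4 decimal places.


For Beta(a,b): Var = ab/((a+b)^2(a+b+1))
Var = 0.0035, SD = 0.0595
Approximate 95% CI width = 4 * 0.0595 = 0.2379

0.2379


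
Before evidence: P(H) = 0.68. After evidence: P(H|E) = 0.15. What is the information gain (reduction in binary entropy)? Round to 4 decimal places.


Prior entropy = 0.9044
Posterior entropy = 0.6098
Information gain = 0.9044 - 0.6098 = 0.2945

0.2945


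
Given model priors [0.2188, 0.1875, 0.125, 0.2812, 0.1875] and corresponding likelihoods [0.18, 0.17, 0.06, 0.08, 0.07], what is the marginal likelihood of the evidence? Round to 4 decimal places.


P(E) = sum_i P(M_i) P(E|M_i)
= 0.0394 + 0.0319 + 0.0075 + 0.0225 + 0.0131
= 0.1144

0.1144


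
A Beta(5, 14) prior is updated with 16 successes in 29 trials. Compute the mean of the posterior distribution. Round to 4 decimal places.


After update: Beta(21, 27)
Mean = 21 / (21 + 27) = 21 / 48
= 0.4375

0.4375


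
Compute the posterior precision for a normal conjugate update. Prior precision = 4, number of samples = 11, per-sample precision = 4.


tau_post = tau_0 + n * tau
= 4 + 11 * 4 = 48

48


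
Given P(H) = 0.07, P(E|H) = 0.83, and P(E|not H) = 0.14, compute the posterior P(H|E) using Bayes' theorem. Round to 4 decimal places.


By Bayes' theorem: P(H|E) = P(E|H)*P(H) / P(E)
P(E) = P(E|H)*P(H) + P(E|not H)*P(not H)
P(E) = 0.83*0.07 + 0.14*0.93 = 0.1883
P(H|E) = 0.83*0.07 / 0.1883 = 0.3086

0.3086


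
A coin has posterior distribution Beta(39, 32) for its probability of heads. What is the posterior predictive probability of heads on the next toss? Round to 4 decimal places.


Posterior predictive = E[theta] = alpha/(alpha+beta)
= 39/71
= 0.5493

0.5493


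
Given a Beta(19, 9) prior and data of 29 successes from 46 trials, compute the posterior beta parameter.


Number of failures = 46 - 29 = 17
Posterior beta = 9 + 17 = 26

26


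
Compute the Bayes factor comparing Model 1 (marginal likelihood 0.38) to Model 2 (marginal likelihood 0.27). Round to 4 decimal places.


BF12 = marginal likelihood of M1 / marginal likelihood of M2
= 0.38/0.27
= 1.4074

1.4074


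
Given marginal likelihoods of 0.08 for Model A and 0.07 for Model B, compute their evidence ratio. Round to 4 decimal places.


Ratio = ML(A) / ML(B) = 0.08/0.07
= 1.1429

1.1429


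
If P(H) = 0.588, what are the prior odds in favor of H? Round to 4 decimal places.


Prior odds = P(H) / (1 - P(H))
= 0.588 / 0.412
= 1.4272

1.4272


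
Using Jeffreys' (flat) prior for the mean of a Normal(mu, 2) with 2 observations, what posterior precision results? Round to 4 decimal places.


Flat prior means prior precision is 0.
Posterior precision = n / sigma^2 = 2/2 = 1.0

1.0


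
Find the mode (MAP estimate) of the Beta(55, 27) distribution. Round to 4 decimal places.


For Beta(a,b) with a,b > 1:
Mode = (a-1)/(a+b-2) = (55-1)/(82-2)
= 54/80 = 0.675

0.675


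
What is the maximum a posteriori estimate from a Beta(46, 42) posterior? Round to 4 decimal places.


The MAP estimate equals the mode of the distribution.
Mode of Beta(a,b) = (a-1)/(a+b-2)
= 45/86
= 0.5233

0.5233


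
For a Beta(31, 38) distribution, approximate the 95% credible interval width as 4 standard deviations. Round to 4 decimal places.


Variance of Beta(a,b) = ab / ((a+b)^2 * (a+b+1))
= 31*38 / ((69)^2 * 70)
= 0.0035
SD = sqrt(0.0035) = 0.0595
Width = 4 * SD = 0.2378

0.2378


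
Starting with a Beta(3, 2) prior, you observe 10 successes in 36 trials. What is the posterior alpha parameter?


For a Beta-Binomial conjugate model:
Posterior alpha = prior alpha + number of successes
= 3 + 10 = 13

13


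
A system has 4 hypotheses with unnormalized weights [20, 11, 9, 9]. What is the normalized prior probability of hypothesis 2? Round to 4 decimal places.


The normalized prior is the weight divided by the total.
Total weight = 49
P(H2) = 11 / 49 = 0.2245

0.2245


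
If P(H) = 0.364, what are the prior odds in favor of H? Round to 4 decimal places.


Prior odds = P(H) / (1 - P(H))
= 0.364 / 0.636
= 0.5723

0.5723


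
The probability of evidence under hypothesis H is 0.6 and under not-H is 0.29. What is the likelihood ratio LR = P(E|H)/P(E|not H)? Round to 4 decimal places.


LR = 0.6 / 0.29
= 2.069

2.069


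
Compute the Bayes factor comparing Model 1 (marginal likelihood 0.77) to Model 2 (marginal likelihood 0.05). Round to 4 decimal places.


BF12 = marginal likelihood of M1 / marginal likelihood of M2
= 0.77/0.05
= 15.4

15.4


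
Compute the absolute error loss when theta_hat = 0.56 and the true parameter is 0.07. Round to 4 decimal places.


L = |theta_hat - theta_true|
= |0.56 - 0.07| = 0.49

0.49


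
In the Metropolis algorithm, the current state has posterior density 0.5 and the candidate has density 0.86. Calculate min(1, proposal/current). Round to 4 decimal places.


Ratio = 0.86/0.5 = 1.72
Acceptance probability = min(1, 1.72)
= 1.0

1.0


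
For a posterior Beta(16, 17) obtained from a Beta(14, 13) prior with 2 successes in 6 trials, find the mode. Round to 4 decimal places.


Mode = (alpha - 1) / (alpha + beta - 2)
= 15 / 31
= 0.4839

0.4839


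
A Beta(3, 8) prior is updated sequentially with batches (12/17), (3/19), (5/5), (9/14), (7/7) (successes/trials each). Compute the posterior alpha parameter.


Sequential conjugate updating is equivalent to a single batch update.
Total successes across all batches = 36
alpha_posterior = alpha_prior + total_successes = 3 + 36
= 39

39


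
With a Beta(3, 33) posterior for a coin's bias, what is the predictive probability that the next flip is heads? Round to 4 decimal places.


The predictive probability equals the posterior mean.
P(next = heads) = alpha / (alpha + beta)
= 3 / 36 = 0.0833

0.0833


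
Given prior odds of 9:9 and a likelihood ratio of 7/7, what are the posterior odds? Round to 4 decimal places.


Posterior odds = prior odds * LR
Prior odds = 9/9 = 1.0
LR = 7/7 = 1.0
Posterior odds = 1.0 * 1.0 = 1.0

1.0


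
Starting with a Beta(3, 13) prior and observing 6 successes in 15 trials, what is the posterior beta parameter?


Posterior beta = prior beta + failures
Failures = 15 - 6 = 9
beta_post = 13 + 9 = 22

22


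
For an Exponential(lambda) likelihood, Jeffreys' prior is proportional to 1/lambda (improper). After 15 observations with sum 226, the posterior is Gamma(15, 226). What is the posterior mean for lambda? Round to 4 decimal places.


Posterior = Gamma(n, sum_x) = Gamma(15, 226)
Posterior mean = shape/rate = 15/226
= 0.0664

0.0664


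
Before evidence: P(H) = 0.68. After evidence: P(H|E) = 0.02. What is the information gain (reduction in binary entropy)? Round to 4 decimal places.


Prior entropy = 0.9044
Posterior entropy = 0.1414
Information gain = 0.9044 - 0.1414 = 0.7629

0.7629


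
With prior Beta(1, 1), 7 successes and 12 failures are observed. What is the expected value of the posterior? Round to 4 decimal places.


Posterior = Beta(8, 13)
E[theta] = alpha/(alpha+beta)
= 8/21 = 0.381

0.381


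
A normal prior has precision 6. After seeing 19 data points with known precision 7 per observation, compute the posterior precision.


In the conjugate normal model, precisions add:
tau_posterior = tau_prior + n * tau_data
= 6 + 19*7 = 139

139


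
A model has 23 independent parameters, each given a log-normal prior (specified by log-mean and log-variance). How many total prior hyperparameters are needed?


Each log-normal prior needs 2 hyperparameters (log-mean and log-variance).
Total = 2 * 23 = 46

46


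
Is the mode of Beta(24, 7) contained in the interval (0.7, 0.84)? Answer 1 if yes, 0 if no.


Mode = (a-1)/(a+b-2) = 23/29 = 0.7931
Interval: (0.7, 0.84)
Contains mode? 1

1


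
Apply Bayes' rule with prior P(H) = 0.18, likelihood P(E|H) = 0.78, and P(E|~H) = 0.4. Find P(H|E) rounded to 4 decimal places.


Step 1: Compute marginal P(E) = P(E|H)P(H) + P(E|~H)P(~H)
= 0.78*0.18 + 0.4*0.82 = 0.4684
Step 2: P(H|E) = P(E|H)P(H)/P(E) = 0.1404/0.4684
= 0.2997

0.2997


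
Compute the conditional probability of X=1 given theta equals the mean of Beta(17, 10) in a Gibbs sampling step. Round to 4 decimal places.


Mean of Beta(17, 10) = 0.6296
P(X=1 | theta=0.6296) = 0.6296

0.6296


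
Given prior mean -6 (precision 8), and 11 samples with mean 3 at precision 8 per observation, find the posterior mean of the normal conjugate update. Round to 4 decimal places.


The posterior mean is a precision-weighted average of prior and data.
Post. prec. = 8 + 88 = 96
Post. mean = (-48 + 264)/96 = 216/96 = 2.25

2.25


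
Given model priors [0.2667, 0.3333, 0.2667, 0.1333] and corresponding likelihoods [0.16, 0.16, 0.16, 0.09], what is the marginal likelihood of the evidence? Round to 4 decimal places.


P(E) = sum_i P(M_i) P(E|M_i)
= 0.0427 + 0.0533 + 0.0427 + 0.012
= 0.1507

0.1507


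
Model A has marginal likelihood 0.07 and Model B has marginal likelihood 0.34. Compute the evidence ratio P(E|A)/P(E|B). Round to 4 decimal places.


Evidence ratio = P(E|A) / P(E|B)
= 0.07 / 0.34
= 0.2059

0.2059


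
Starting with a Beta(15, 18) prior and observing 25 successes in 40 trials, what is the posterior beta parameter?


Posterior beta = prior beta + failures
Failures = 40 - 25 = 15
beta_post = 18 + 15 = 33

33


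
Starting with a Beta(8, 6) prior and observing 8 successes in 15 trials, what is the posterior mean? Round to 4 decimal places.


Posterior parameters: alpha = 8 + 8 = 16
beta = 6 + 7 = 13
Posterior mean = alpha / (alpha + beta) = 16 / 29
= 0.5517

0.5517


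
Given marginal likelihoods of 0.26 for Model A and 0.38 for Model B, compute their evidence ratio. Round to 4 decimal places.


Ratio = ML(A) / ML(B) = 0.26/0.38
= 0.6842

0.6842


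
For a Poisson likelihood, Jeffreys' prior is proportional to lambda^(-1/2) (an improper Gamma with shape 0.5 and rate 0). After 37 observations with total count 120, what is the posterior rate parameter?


Jeffreys' prior for Poisson is proportional to lambda^(-1/2).
Posterior is Gamma(0.5 + S, 0 + n) = Gamma(0.5 + 120, 37).
Posterior rate = 0 + n = 37

37.0


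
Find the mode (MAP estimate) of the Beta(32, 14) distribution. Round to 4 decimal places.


For Beta(a,b) with a,b > 1:
Mode = (a-1)/(a+b-2) = (32-1)/(46-2)
= 31/44 = 0.7045

0.7045


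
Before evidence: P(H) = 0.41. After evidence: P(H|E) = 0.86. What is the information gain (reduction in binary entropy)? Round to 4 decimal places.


Prior entropy = 0.9765
Posterior entropy = 0.5842
Information gain = 0.9765 - 0.5842 = 0.3923

0.3923


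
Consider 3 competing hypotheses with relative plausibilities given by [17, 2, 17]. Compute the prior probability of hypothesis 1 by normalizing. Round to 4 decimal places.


Sum of weights = 17 + 2 + 17 = 36
Normalized prior for H1 = 17 / 36
= 0.4722

0.4722


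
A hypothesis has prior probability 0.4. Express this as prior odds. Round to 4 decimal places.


Odds = P(H) / P(not H) = 0.4 / 0.6
= 0.6667

0.6667


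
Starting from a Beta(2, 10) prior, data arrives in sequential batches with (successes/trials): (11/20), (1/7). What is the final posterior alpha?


In sequential Bayesian updating, we sum all successes.
Total successes = 12
Final alpha = 2 + 12 = 14

14


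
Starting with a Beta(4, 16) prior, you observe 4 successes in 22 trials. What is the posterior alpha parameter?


For a Beta-Binomial conjugate model:
Posterior alpha = prior alpha + number of successes
= 4 + 4 = 8

8


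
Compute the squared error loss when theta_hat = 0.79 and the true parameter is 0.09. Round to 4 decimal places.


L = (theta_hat - theta_true)^2
= (0.79 - 0.09)^2
= 0.7^2 = 0.49

0.49


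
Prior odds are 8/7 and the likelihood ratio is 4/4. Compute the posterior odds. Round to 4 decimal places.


Posterior odds = prior odds * likelihood ratio
= (8/7) * (4/4)
= 32 / 28
= 1.1429

1.1429


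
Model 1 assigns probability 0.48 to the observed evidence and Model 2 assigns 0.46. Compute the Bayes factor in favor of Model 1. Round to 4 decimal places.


BF = P(data|M1) / P(data|M2)
= 0.48 / 0.46 = 1.0435

1.0435


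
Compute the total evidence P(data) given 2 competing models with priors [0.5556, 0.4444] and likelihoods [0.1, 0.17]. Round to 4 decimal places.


Marginal likelihood = sum P(model_i) * P(data|model_i)
Model 1: 0.5556 * 0.1 = 0.0556
Model 2: 0.4444 * 0.17 = 0.0755
Total = 0.1311

0.1311


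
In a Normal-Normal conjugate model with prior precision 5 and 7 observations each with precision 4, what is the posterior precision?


Posterior precision = prior precision + n * observation precision
= 5 + 7 * 4
= 5 + 28 = 33

33


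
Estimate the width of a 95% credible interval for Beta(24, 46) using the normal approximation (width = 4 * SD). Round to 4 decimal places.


For Beta(a,b): Var = ab/((a+b)^2(a+b+1))
Var = 0.0032, SD = 0.0563
Approximate 95% CI width = 4 * 0.0563 = 0.2253

0.2253


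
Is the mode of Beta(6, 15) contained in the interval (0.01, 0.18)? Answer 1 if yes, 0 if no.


Mode = (a-1)/(a+b-2) = 5/19 = 0.2632
Interval: (0.01, 0.18)
Contains mode? 0

0


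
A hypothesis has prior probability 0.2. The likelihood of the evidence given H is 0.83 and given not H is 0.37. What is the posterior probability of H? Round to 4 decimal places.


Using Bayes' theorem:
P(E) = 0.2 * 0.83 + 0.8 * 0.37
P(E) = 0.462
P(H|E) = (0.2 * 0.83) / 0.462 = 0.3593

0.3593


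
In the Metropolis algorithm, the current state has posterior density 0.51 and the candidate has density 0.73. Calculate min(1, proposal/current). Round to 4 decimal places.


Ratio = 0.73/0.51 = 1.4314
Acceptance probability = min(1, 1.4314)
= 1.0

1.0


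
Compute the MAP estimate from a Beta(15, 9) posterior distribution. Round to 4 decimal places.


MAP = mode of Beta distribution
= (alpha - 1)/(alpha + beta - 2)
= (15-1)/(15+9-2)
= 14/22 = 0.6364

0.6364


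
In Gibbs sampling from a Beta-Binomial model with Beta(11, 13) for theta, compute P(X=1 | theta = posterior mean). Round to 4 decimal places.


Posterior mean = alpha/(alpha+beta) = 11/24 = 0.4583
P(X=1|theta=mean) = theta = 0.4583

0.4583


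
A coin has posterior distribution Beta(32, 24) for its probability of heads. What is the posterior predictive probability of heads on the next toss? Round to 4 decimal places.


Posterior predictive = E[theta] = alpha/(alpha+beta)
= 32/56
= 0.5714

0.5714


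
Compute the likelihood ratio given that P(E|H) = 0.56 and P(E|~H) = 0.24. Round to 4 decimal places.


LR = P(E|H) / P(E|~H)
= 0.56 / 0.24 = 2.3333

2.3333


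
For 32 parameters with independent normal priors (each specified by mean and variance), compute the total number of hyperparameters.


A normal prior has 2 hyperparameters per parameter.
Total = 32 * 2 = 64

64


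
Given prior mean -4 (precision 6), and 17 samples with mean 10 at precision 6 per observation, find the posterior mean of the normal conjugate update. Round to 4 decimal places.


The posterior mean is a precision-weighted average of prior and data.
Post. prec. = 6 + 102 = 108
Post. mean = (-24 + 1020)/108 = 996/108 = 9.2222

9.2222


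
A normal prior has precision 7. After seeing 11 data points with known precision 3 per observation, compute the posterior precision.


In the conjugate normal model, precisions add:
tau_posterior = tau_prior + n * tau_data
= 7 + 11*3 = 40

40


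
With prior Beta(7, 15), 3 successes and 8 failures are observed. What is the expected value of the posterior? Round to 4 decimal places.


Posterior = Beta(10, 23)
E[theta] = alpha/(alpha+beta)
= 10/33 = 0.303

0.303


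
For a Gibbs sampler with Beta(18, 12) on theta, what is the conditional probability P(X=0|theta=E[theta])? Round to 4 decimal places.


E[theta] = 18/(18+12) = 0.6
P(X=0|theta) = 1 - theta = 0.4

0.4


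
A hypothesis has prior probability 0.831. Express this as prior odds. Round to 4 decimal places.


Odds = P(H) / P(not H) = 0.831 / 0.169
= 4.9172

4.9172


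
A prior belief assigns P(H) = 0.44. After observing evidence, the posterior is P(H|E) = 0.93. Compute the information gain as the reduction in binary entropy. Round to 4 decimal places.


H(prior) = -0.44*log2(0.44) - 0.56*log2(0.56)
= 0.9896
H(post) = -0.93*log2(0.93) - 0.07*log2(0.07)
= 0.3659
IG = 0.9896 - 0.3659 = 0.6237

0.6237


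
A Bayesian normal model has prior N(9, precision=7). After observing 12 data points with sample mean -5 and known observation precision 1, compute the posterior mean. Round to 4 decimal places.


Posterior mean = (prior_precision * prior_mean + n * data_precision * data_mean) / (prior_precision + n * data_precision)
Numerator = 7*9 + 12*1*-5 = 3
Denominator = 7 + 12*1 = 19
Posterior mean = 0.1579

0.1579


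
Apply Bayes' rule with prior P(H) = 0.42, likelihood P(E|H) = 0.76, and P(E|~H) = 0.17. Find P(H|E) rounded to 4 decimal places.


Step 1: Compute marginal P(E) = P(E|H)P(H) + P(E|~H)P(~H)
= 0.76*0.42 + 0.17*0.58 = 0.4178
Step 2: P(H|E) = P(E|H)P(H)/P(E) = 0.3192/0.4178
= 0.764

0.764


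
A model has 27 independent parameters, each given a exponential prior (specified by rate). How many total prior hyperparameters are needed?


Each exponential prior needs 1 hyperparameter (rate).
Total = 1 * 27 = 27

27


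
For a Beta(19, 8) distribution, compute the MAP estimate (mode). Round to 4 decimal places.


MAP = mode = (a-1)/(a+b-2)
= (19-1)/(19+8-2)
= 18/25 = 0.72

0.72


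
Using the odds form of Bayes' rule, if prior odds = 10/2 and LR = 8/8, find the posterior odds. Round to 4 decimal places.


Bayes' rule in odds form: posterior odds = prior odds * LR
= (10 * 8) / (2 * 8)
= 80/16 = 5.0

5.0


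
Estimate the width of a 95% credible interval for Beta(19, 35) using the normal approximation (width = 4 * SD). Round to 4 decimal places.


For Beta(a,b): Var = ab/((a+b)^2(a+b+1))
Var = 0.0041, SD = 0.0644
Approximate 95% CI width = 4 * 0.0644 = 0.2576

0.2576


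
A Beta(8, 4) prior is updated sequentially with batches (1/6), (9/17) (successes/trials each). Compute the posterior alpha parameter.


Sequential conjugate updating is equivalent to a single batch update.
Total successes across all batches = 10
alpha_posterior = alpha_prior + total_successes = 8 + 10
= 18

18


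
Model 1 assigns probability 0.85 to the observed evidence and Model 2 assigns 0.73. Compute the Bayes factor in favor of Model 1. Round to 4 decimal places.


BF = P(data|M1) / P(data|M2)
= 0.85 / 0.73 = 1.1644

1.1644


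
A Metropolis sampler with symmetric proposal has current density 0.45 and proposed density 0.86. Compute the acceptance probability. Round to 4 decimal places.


For symmetric proposals, acceptance = min(1, pi(x*)/pi(x))
= min(1, 0.86/0.45)
= min(1, 1.9111) = 1.0

1.0


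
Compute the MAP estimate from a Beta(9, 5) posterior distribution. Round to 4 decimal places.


MAP = mode of Beta distribution
= (alpha - 1)/(alpha + beta - 2)
= (9-1)/(9+5-2)
= 8/12 = 0.6667

0.6667


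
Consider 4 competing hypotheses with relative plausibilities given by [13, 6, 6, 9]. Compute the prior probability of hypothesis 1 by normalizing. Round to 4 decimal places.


Sum of weights = 13 + 6 + 6 + 9 = 34
Normalized prior for H1 = 13 / 34
= 0.3824

0.3824


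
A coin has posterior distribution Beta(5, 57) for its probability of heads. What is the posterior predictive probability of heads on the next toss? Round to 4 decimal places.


Posterior predictive = E[theta] = alpha/(alpha+beta)
= 5/62
= 0.0806

0.0806


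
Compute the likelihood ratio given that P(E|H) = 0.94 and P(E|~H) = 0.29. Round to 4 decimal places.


LR = P(E|H) / P(E|~H)
= 0.94 / 0.29 = 3.2414

3.2414


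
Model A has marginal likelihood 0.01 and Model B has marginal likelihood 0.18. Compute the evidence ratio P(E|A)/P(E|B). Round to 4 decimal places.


Evidence ratio = P(E|A) / P(E|B)
= 0.01 / 0.18
= 0.0556

0.0556


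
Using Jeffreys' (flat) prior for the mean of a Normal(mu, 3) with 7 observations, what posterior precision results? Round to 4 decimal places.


Flat prior means prior precision is 0.
Posterior precision = n / sigma^2 = 7/3 = 2.3333

2.3333


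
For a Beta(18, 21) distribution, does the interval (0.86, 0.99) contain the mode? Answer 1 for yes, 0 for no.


Mode of Beta(a,b) = (a-1)/(a+b-2)
= (18-1)/(18+21-2) = 0.4595
Check: 0.86 <= 0.4595 <= 0.99?
Result: 0

0


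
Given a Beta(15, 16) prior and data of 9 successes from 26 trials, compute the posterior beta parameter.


Number of failures = 26 - 9 = 17
Posterior beta = 16 + 17 = 33

33


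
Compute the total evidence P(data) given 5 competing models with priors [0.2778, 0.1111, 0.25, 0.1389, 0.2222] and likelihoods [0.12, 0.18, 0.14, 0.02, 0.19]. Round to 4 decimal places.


Marginal likelihood = sum P(model_i) * P(data|model_i)
Model 1: 0.2778 * 0.12 = 0.0333
Model 2: 0.1111 * 0.18 = 0.02
Model 3: 0.25 * 0.14 = 0.035
Model 4: 0.1389 * 0.02 = 0.0028
Model 5: 0.2222 * 0.19 = 0.0422
Total = 0.1333

0.1333


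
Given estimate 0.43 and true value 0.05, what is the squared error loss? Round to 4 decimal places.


Squared error = (estimate - true)^2
Difference = 0.38
Loss = 0.38^2 = 0.1444

0.1444


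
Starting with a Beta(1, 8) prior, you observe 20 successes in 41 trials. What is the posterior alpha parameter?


For a Beta-Binomial conjugate model:
Posterior alpha = prior alpha + number of successes
= 1 + 20 = 21

21


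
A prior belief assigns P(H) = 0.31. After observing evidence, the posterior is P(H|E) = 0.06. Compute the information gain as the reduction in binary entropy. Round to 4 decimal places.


H(prior) = -0.31*log2(0.31) - 0.69*log2(0.69)
= 0.8932
H(post) = -0.06*log2(0.06) - 0.94*log2(0.94)
= 0.3274
IG = 0.8932 - 0.3274 = 0.5657

0.5657


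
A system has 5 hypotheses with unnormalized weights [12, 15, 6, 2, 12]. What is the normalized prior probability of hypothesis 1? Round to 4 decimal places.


The normalized prior is the weight divided by the total.
Total weight = 47
P(H1) = 12 / 47 = 0.2553

0.2553


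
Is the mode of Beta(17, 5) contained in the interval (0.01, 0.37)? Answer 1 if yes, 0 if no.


Mode = (a-1)/(a+b-2) = 16/20 = 0.8
Interval: (0.01, 0.37)
Contains mode? 0

0


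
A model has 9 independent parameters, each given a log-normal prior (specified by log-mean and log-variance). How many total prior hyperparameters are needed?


Each log-normal prior needs 2 hyperparameters (log-mean and log-variance).
Total = 2 * 9 = 18

18


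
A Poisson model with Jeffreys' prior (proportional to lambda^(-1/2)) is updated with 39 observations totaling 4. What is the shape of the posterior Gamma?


Posterior = Gamma(0.5 + S, n)
= Gamma(0.5 + 4, 39)
Posterior shape = 0.5 + S = 0.5 + 4 = 4.5

4.5


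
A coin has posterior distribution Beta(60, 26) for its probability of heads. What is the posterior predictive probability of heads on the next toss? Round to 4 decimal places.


Posterior predictive = E[theta] = alpha/(alpha+beta)
= 60/86
= 0.6977

0.6977
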